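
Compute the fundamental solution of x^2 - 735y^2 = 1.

First expand sqrt(735) as a continued fraction. With x_i = (sqrt(735) + m_i)/d_i and (m_0, d_0) = (0, 1): a_0 = floor(sqrt(735)) = 27, since 27^2 = 729 <= 735 < 784 = 28^2.
Iterate m_{i+1} = d_i*a_i - m_i, d_{i+1} = (735 - m_{i+1}^2)/d_i, a_{i+1} = floor((a_0 + m_{i+1})/d_{i+1}):
  m_1 = 1*27 - 0 = 27, d_1 = (735 - 27^2)/1 = 6/1 = 6, a_1 = floor((27 + 27)/6) = 9.
  m_2 = 6*9 - 27 = 27, d_2 = (735 - 27^2)/6 = 6/6 = 1, a_2 = floor((27 + 27)/1) = 54.
  m_3 = 1*54 - 27 = 27, d_3 = (735 - 27^2)/1 = 6/1 = 6: (m_3, d_3) = (m_1, d_1) = (27, 6), so from here the quotients repeat a_1, a_2; the period length is 2.
So sqrt(735) = [27; (9, 54)] with period length k = 2.
k is even, so the fundamental solution of x^2 - 735y^2 = 1 is (p_{k-1}, q_{k-1}) = (p_1, q_1); compute convergents through index 1.
Convergents (p_i = a_i*p_{i-1} + p_{i-2}, q_i = a_i*q_{i-1} + q_{i-2} with p_{-2}=0, p_{-1}=1, q_{-2}=1, q_{-1}=0):
  i=0: a_0=27, p_0 = 27*1 + 0 = 27, q_0 = 27*0 + 1 = 1.
  i=1: a_1=9, p_1 = 9*27 + 1 = 244, q_1 = 9*1 + 0 = 9.
Check: 244^2 - 735*9^2 = 59536 - 59535 = 1, so (x, y) = (244, 9) solves the equation, and by the theorem it is the least positive solution.

(x, y) = (244, 9)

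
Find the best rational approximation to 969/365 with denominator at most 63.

146/55

Expand x = 969/365 as a continued fraction with the Euclidean algorithm:
  969 = 2*365 + 239, so a_0 = 2.
  365 = 1*239 + 126, so a_1 = 1.
  239 = 1*126 + 113, so a_2 = 1.
  126 = 1*113 + 13, so a_3 = 1.
  113 = 8*13 + 9, so a_4 = 8.
  13 = 1*9 + 4, so a_5 = 1.
  9 = 2*4 + 1, so a_6 = 2.
  4 = 4*1 + 0, so a_7 = 4.
so x = [2; 1, 1, 1, 8, 1, 2, 4].
Convergents (p_i = a_i*p_{i-1} + p_{i-2}, q_i = a_i*q_{i-1} + q_{i-2} with p_{-2}=0, p_{-1}=1, q_{-2}=1, q_{-1}=0), until the denominator exceeds 63:
  i=0: a_0=2, p_0 = 2*1 + 0 = 2, q_0 = 2*0 + 1 = 1.
  i=1: a_1=1, p_1 = 1*2 + 1 = 3, q_1 = 1*1 + 0 = 1.
  i=2: a_2=1, p_2 = 1*3 + 2 = 5, q_2 = 1*1 + 1 = 2.
  i=3: a_3=1, p_3 = 1*5 + 3 = 8, q_3 = 1*2 + 1 = 3.
  i=4: a_4=8, p_4 = 8*8 + 5 = 69, q_4 = 8*3 + 2 = 26.
  i=5: a_5=1, p_5 = 1*69 + 8 = 77, q_5 = 1*26 + 3 = 29.
  i=6: a_6=2, p_6 = 2*77 + 69 = 223, q_6 = 2*29 + 26 = 84.
q_6 = 84 > 63, so the last convergent with denominator <= 63 is p_5/q_5 = 77/29.
The closest fraction with denominator <= 63 is either p_5/q_5 or the intermediate fraction (k*p_5 + p_4)/(k*q_5 + q_4) with the largest k >= 1 whose denominator stays <= 63; these approach x as k grows, and every other convergent or intermediate fraction in range is farther away.
Largest k: floor((63 - q_4)/q_5) = floor((63 - 26)/29) = 1.
That gives (1*77 + 69)/(1*29 + 26) = 146/55.
Compare the errors: |x - 77/29| = |969*29 - 77*365|/(365*29) = 4/10585, and |x - 146/55| = |969*55 - 146*365|/(365*55) = 5/20075.
Cross-multiplying, 5*10585 = 52925 < 80300 = 4*20075, so 5/20075 is smaller: the intermediate fraction 146/55 is closer to x than 77/29.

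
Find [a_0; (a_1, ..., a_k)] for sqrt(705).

[26; (1, 1, 4, 3, 10, 3, 4, 1, 1, 52)]

Write x_i = (sqrt(705) + m_i)/d_i with (m_0, d_0) = (0, 1). a_0 = floor(sqrt(705)) = 26, since 26^2 = 676 <= 705 < 729 = 27^2.
Iterate m_{i+1} = d_i*a_i - m_i, d_{i+1} = (705 - m_{i+1}^2)/d_i, a_{i+1} = floor((a_0 + m_{i+1})/d_{i+1}):
  m_1 = 1*26 - 0 = 26, d_1 = (705 - 26^2)/1 = 29/1 = 29, a_1 = floor((26 + 26)/29) = 1.
  m_2 = 29*1 - 26 = 3, d_2 = (705 - 3^2)/29 = 696/29 = 24, a_2 = floor((26 + 3)/24) = 1.
  m_3 = 24*1 - 3 = 21, d_3 = (705 - 21^2)/24 = 264/24 = 11, a_3 = floor((26 + 21)/11) = 4.
  m_4 = 11*4 - 21 = 23, d_4 = (705 - 23^2)/11 = 176/11 = 16, a_4 = floor((26 + 23)/16) = 3.
  m_5 = 16*3 - 23 = 25, d_5 = (705 - 25^2)/16 = 80/16 = 5, a_5 = floor((26 + 25)/5) = 10.
  m_6 = 5*10 - 25 = 25, d_6 = (705 - 25^2)/5 = 80/5 = 16, a_6 = floor((26 + 25)/16) = 3.
  m_7 = 16*3 - 25 = 23, d_7 = (705 - 23^2)/16 = 176/16 = 11, a_7 = floor((26 + 23)/11) = 4.
  m_8 = 11*4 - 23 = 21, d_8 = (705 - 21^2)/11 = 264/11 = 24, a_8 = floor((26 + 21)/24) = 1.
  m_9 = 24*1 - 21 = 3, d_9 = (705 - 3^2)/24 = 696/24 = 29, a_9 = floor((26 + 3)/29) = 1.
  m_10 = 29*1 - 3 = 26, d_10 = (705 - 26^2)/29 = 29/29 = 1, a_10 = floor((26 + 26)/1) = 52.
  m_11 = 1*52 - 26 = 26, d_11 = (705 - 26^2)/1 = 29/1 = 29: (m_11, d_11) = (m_1, d_1) = (26, 29), so from here the quotients repeat a_1, ..., a_10; the period length is 10.
Hence the expansion of sqrt(705) is a_0 = 26 followed by the repeating block 1, 1, 4, 3, 10, 3, 4, 1, 1, 52 (period 10).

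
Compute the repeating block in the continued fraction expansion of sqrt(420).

Write x_i = (sqrt(420) + m_i)/d_i with (m_0, d_0) = (0, 1). a_0 = floor(sqrt(420)) = 20, since 20^2 = 400 <= 420 < 441 = 21^2.
Iterate m_{i+1} = d_i*a_i - m_i, d_{i+1} = (420 - m_{i+1}^2)/d_i, a_{i+1} = floor((a_0 + m_{i+1})/d_{i+1}):
  m_1 = 1*20 - 0 = 20, d_1 = (420 - 20^2)/1 = 20/1 = 20, a_1 = floor((20 + 20)/20) = 2.
  m_2 = 20*2 - 20 = 20, d_2 = (420 - 20^2)/20 = 20/20 = 1, a_2 = floor((20 + 20)/1) = 40.
  m_3 = 1*40 - 20 = 20, d_3 = (420 - 20^2)/1 = 20/1 = 20: (m_3, d_3) = (m_1, d_1) = (20, 20), so from here the quotients repeat a_1, a_2; the period length is 2.
Hence the expansion of sqrt(420) is a_0 = 20 followed by the repeating block 2, 40 (period 2).

[20; (2, 40)]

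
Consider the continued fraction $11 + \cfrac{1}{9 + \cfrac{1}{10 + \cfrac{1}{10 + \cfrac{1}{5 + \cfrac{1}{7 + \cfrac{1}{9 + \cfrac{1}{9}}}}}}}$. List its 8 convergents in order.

Using the convergent recurrence p_i = a_i*p_{i-1} + p_{i-2}, q_i = a_i*q_{i-1} + q_{i-2} with p_{-2}=0, p_{-1}=1, q_{-2}=1, q_{-1}=0:
  i=0: a_0=11, p_0 = 11*1 + 0 = 11, q_0 = 11*0 + 1 = 1.
  i=1: a_1=9, p_1 = 9*11 + 1 = 100, q_1 = 9*1 + 0 = 9.
  i=2: a_2=10, p_2 = 10*100 + 11 = 1011, q_2 = 10*9 + 1 = 91.
  i=3: a_3=10, p_3 = 10*1011 + 100 = 10210, q_3 = 10*91 + 9 = 919.
  i=4: a_4=5, p_4 = 5*10210 + 1011 = 52061, q_4 = 5*919 + 91 = 4686.
  i=5: a_5=7, p_5 = 7*52061 + 10210 = 374637, q_5 = 7*4686 + 919 = 33721.
  i=6: a_6=9, p_6 = 9*374637 + 52061 = 3423794, q_6 = 9*33721 + 4686 = 308175.
  i=7: a_7=9, p_7 = 9*3423794 + 374637 = 31188783, q_7 = 9*308175 + 33721 = 2807296.

11/1, 100/9, 1011/91, 10210/919, 52061/4686, 374637/33721, 3423794/308175, 31188783/2807296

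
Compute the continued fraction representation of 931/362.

[2; 1, 1, 2, 1, 51]

Run the Euclidean algorithm on 931 and 362; the successive quotients are the partial quotients a_0, a_1, ... (each step inverts the fractional part left over by the previous one):
  931 = 2*362 + 207, so a_0 = 2.
  362 = 1*207 + 155, so a_1 = 1.
  207 = 1*155 + 52, so a_2 = 1.
  155 = 2*52 + 51, so a_3 = 2.
  52 = 1*51 + 1, so a_4 = 1.
  51 = 51*1 + 0, so a_5 = 51.
The remainder reaches 0 after 6 divisions, so the expansion has 6 partial quotients, read off in order.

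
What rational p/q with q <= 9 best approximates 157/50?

22/7

Expand x = 157/50 as a continued fraction with the Euclidean algorithm:
  157 = 3*50 + 7, so a_0 = 3.
  50 = 7*7 + 1, so a_1 = 7.
  7 = 7*1 + 0, so a_2 = 7.
so x = [3; 7, 7].
Convergents (p_i = a_i*p_{i-1} + p_{i-2}, q_i = a_i*q_{i-1} + q_{i-2} with p_{-2}=0, p_{-1}=1, q_{-2}=1, q_{-1}=0), until the denominator exceeds 9:
  i=0: a_0=3, p_0 = 3*1 + 0 = 3, q_0 = 3*0 + 1 = 1.
  i=1: a_1=7, p_1 = 7*3 + 1 = 22, q_1 = 7*1 + 0 = 7.
  i=2: a_2=7, p_2 = 7*22 + 3 = 157, q_2 = 7*7 + 1 = 50.
q_2 = 50 > 9, so the last convergent with denominator <= 9 is p_1/q_1 = 22/7.
The closest fraction with denominator <= 9 is either p_1/q_1 or the intermediate fraction (k*p_1 + p_0)/(k*q_1 + q_0) with the largest k >= 1 whose denominator stays <= 9; these approach x as k grows, and every other convergent or intermediate fraction in range is farther away.
Largest k: floor((9 - q_0)/q_1) = floor((9 - 1)/7) = 1.
That gives (1*22 + 3)/(1*7 + 1) = 25/8.
Compare the errors: |x - 22/7| = |157*7 - 22*50|/(50*7) = 1/350, and |x - 25/8| = |157*8 - 25*50|/(50*8) = 6/400.
Cross-multiplying, 1*400 = 400 < 2100 = 6*350, so 1/350 is smaller: the convergent 22/7 is closer to x than 25/8.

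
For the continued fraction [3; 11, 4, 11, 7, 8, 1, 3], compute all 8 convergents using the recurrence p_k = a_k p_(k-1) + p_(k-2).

3/1, 34/11, 139/45, 1563/506, 11080/3587, 90203/29202, 101283/32789, 394052/127569

Using the convergent recurrence p_i = a_i*p_{i-1} + p_{i-2}, q_i = a_i*q_{i-1} + q_{i-2} with p_{-2}=0, p_{-1}=1, q_{-2}=1, q_{-1}=0:
  i=0: a_0=3, p_0 = 3*1 + 0 = 3, q_0 = 3*0 + 1 = 1.
  i=1: a_1=11, p_1 = 11*3 + 1 = 34, q_1 = 11*1 + 0 = 11.
  i=2: a_2=4, p_2 = 4*34 + 3 = 139, q_2 = 4*11 + 1 = 45.
  i=3: a_3=11, p_3 = 11*139 + 34 = 1563, q_3 = 11*45 + 11 = 506.
  i=4: a_4=7, p_4 = 7*1563 + 139 = 11080, q_4 = 7*506 + 45 = 3587.
  i=5: a_5=8, p_5 = 8*11080 + 1563 = 90203, q_5 = 8*3587 + 506 = 29202.
  i=6: a_6=1, p_6 = 1*90203 + 11080 = 101283, q_6 = 1*29202 + 3587 = 32789.
  i=7: a_7=3, p_7 = 3*101283 + 90203 = 394052, q_7 = 3*32789 + 29202 = 127569.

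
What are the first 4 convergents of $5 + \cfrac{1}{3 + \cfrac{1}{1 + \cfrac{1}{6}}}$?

Using the convergent recurrence p_i = a_i*p_{i-1} + p_{i-2}, q_i = a_i*q_{i-1} + q_{i-2} with p_{-2}=0, p_{-1}=1, q_{-2}=1, q_{-1}=0:
  i=0: a_0=5, p_0 = 5*1 + 0 = 5, q_0 = 5*0 + 1 = 1.
  i=1: a_1=3, p_1 = 3*5 + 1 = 16, q_1 = 3*1 + 0 = 3.
  i=2: a_2=1, p_2 = 1*16 + 5 = 21, q_2 = 1*3 + 1 = 4.
  i=3: a_3=6, p_3 = 6*21 + 16 = 142, q_3 = 6*4 + 3 = 27.

5/1, 16/3, 21/4, 142/27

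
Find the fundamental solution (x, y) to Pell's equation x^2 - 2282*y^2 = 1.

(x, y) = (3570351, 74740)

First expand sqrt(2282) as a continued fraction. With x_i = (sqrt(2282) + m_i)/d_i and (m_0, d_0) = (0, 1): a_0 = floor(sqrt(2282)) = 47, since 47^2 = 2209 <= 2282 < 2304 = 48^2.
Iterate m_{i+1} = d_i*a_i - m_i, d_{i+1} = (2282 - m_{i+1}^2)/d_i, a_{i+1} = floor((a_0 + m_{i+1})/d_{i+1}):
  m_1 = 1*47 - 0 = 47, d_1 = (2282 - 47^2)/1 = 73/1 = 73, a_1 = floor((47 + 47)/73) = 1.
  m_2 = 73*1 - 47 = 26, d_2 = (2282 - 26^2)/73 = 1606/73 = 22, a_2 = floor((47 + 26)/22) = 3.
  m_3 = 22*3 - 26 = 40, d_3 = (2282 - 40^2)/22 = 682/22 = 31, a_3 = floor((47 + 40)/31) = 2.
  m_4 = 31*2 - 40 = 22, d_4 = (2282 - 22^2)/31 = 1798/31 = 58, a_4 = floor((47 + 22)/58) = 1.
  m_5 = 58*1 - 22 = 36, d_5 = (2282 - 36^2)/58 = 986/58 = 17, a_5 = floor((47 + 36)/17) = 4.
  m_6 = 17*4 - 36 = 32, d_6 = (2282 - 32^2)/17 = 1258/17 = 74, a_6 = floor((47 + 32)/74) = 1.
  m_7 = 74*1 - 32 = 42, d_7 = (2282 - 42^2)/74 = 518/74 = 7, a_7 = floor((47 + 42)/7) = 12.
  m_8 = 7*12 - 42 = 42, d_8 = (2282 - 42^2)/7 = 518/7 = 74, a_8 = floor((47 + 42)/74) = 1.
  m_9 = 74*1 - 42 = 32, d_9 = (2282 - 32^2)/74 = 1258/74 = 17, a_9 = floor((47 + 32)/17) = 4.
  m_10 = 17*4 - 32 = 36, d_10 = (2282 - 36^2)/17 = 986/17 = 58, a_10 = floor((47 + 36)/58) = 1.
  m_11 = 58*1 - 36 = 22, d_11 = (2282 - 22^2)/58 = 1798/58 = 31, a_11 = floor((47 + 22)/31) = 2.
  m_12 = 31*2 - 22 = 40, d_12 = (2282 - 40^2)/31 = 682/31 = 22, a_12 = floor((47 + 40)/22) = 3.
  m_13 = 22*3 - 40 = 26, d_13 = (2282 - 26^2)/22 = 1606/22 = 73, a_13 = floor((47 + 26)/73) = 1.
  m_14 = 73*1 - 26 = 47, d_14 = (2282 - 47^2)/73 = 73/73 = 1, a_14 = floor((47 + 47)/1) = 94.
  m_15 = 1*94 - 47 = 47, d_15 = (2282 - 47^2)/1 = 73/1 = 73: (m_15, d_15) = (m_1, d_1) = (47, 73), so from here the quotients repeat a_1, ..., a_14; the period length is 14.
So sqrt(2282) = [47; (1, 3, 2, 1, 4, 1, 12, 1, 4, 1, 2, 3, 1, 94)] with period length k = 14.
k is even, so the fundamental solution of x^2 - 2282y^2 = 1 is (p_{k-1}, q_{k-1}) = (p_13, q_13); compute convergents through index 13.
Convergents (p_i = a_i*p_{i-1} + p_{i-2}, q_i = a_i*q_{i-1} + q_{i-2} with p_{-2}=0, p_{-1}=1, q_{-2}=1, q_{-1}=0):
  i=0: a_0=47, p_0 = 47*1 + 0 = 47, q_0 = 47*0 + 1 = 1.
  i=1: a_1=1, p_1 = 1*47 + 1 = 48, q_1 = 1*1 + 0 = 1.
  i=2: a_2=3, p_2 = 3*48 + 47 = 191, q_2 = 3*1 + 1 = 4.
  i=3: a_3=2, p_3 = 2*191 + 48 = 430, q_3 = 2*4 + 1 = 9.
  i=4: a_4=1, p_4 = 1*430 + 191 = 621, q_4 = 1*9 + 4 = 13.
  i=5: a_5=4, p_5 = 4*621 + 430 = 2914, q_5 = 4*13 + 9 = 61.
  i=6: a_6=1, p_6 = 1*2914 + 621 = 3535, q_6 = 1*61 + 13 = 74.
  i=7: a_7=12, p_7 = 12*3535 + 2914 = 45334, q_7 = 12*74 + 61 = 949.
  i=8: a_8=1, p_8 = 1*45334 + 3535 = 48869, q_8 = 1*949 + 74 = 1023.
  i=9: a_9=4, p_9 = 4*48869 + 45334 = 240810, q_9 = 4*1023 + 949 = 5041.
  i=10: a_10=1, p_10 = 1*240810 + 48869 = 289679, q_10 = 1*5041 + 1023 = 6064.
  i=11: a_11=2, p_11 = 2*289679 + 240810 = 820168, q_11 = 2*6064 + 5041 = 17169.
  i=12: a_12=3, p_12 = 3*820168 + 289679 = 2750183, q_12 = 3*17169 + 6064 = 57571.
  i=13: a_13=1, p_13 = 1*2750183 + 820168 = 3570351, q_13 = 1*57571 + 17169 = 74740.
Check: 3570351^2 - 2282*74740^2 = 12747406263201 - 12747406263200 = 1, so (x, y) = (3570351, 74740) solves the equation, and by the theorem it is the least positive solution.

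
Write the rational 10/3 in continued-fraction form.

Run the Euclidean algorithm on 10 and 3; the successive quotients are the partial quotients a_0, a_1, ... (each step inverts the fractional part left over by the previous one):
  10 = 3*3 + 1, so a_0 = 3.
  3 = 3*1 + 0, so a_1 = 3.
The remainder reaches 0 after 2 divisions, so the expansion has 2 partial quotients, read off in order.

[3; 3]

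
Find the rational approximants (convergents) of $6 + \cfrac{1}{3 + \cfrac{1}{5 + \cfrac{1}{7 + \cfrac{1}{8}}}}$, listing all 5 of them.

Using the convergent recurrence p_i = a_i*p_{i-1} + p_{i-2}, q_i = a_i*q_{i-1} + q_{i-2} with p_{-2}=0, p_{-1}=1, q_{-2}=1, q_{-1}=0:
  i=0: a_0=6, p_0 = 6*1 + 0 = 6, q_0 = 6*0 + 1 = 1.
  i=1: a_1=3, p_1 = 3*6 + 1 = 19, q_1 = 3*1 + 0 = 3.
  i=2: a_2=5, p_2 = 5*19 + 6 = 101, q_2 = 5*3 + 1 = 16.
  i=3: a_3=7, p_3 = 7*101 + 19 = 726, q_3 = 7*16 + 3 = 115.
  i=4: a_4=8, p_4 = 8*726 + 101 = 5909, q_4 = 8*115 + 16 = 936.

6/1, 19/3, 101/16, 726/115, 5909/936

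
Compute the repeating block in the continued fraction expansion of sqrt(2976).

[54; (1, 1, 4, 4, 7, 27, 7, 4, 4, 1, 1, 108)]

Write x_i = (sqrt(2976) + m_i)/d_i with (m_0, d_0) = (0, 1). a_0 = floor(sqrt(2976)) = 54, since 54^2 = 2916 <= 2976 < 3025 = 55^2.
Iterate m_{i+1} = d_i*a_i - m_i, d_{i+1} = (2976 - m_{i+1}^2)/d_i, a_{i+1} = floor((a_0 + m_{i+1})/d_{i+1}):
  m_1 = 1*54 - 0 = 54, d_1 = (2976 - 54^2)/1 = 60/1 = 60, a_1 = floor((54 + 54)/60) = 1.
  m_2 = 60*1 - 54 = 6, d_2 = (2976 - 6^2)/60 = 2940/60 = 49, a_2 = floor((54 + 6)/49) = 1.
  m_3 = 49*1 - 6 = 43, d_3 = (2976 - 43^2)/49 = 1127/49 = 23, a_3 = floor((54 + 43)/23) = 4.
  m_4 = 23*4 - 43 = 49, d_4 = (2976 - 49^2)/23 = 575/23 = 25, a_4 = floor((54 + 49)/25) = 4.
  m_5 = 25*4 - 49 = 51, d_5 = (2976 - 51^2)/25 = 375/25 = 15, a_5 = floor((54 + 51)/15) = 7.
  m_6 = 15*7 - 51 = 54, d_6 = (2976 - 54^2)/15 = 60/15 = 4, a_6 = floor((54 + 54)/4) = 27.
  m_7 = 4*27 - 54 = 54, d_7 = (2976 - 54^2)/4 = 60/4 = 15, a_7 = floor((54 + 54)/15) = 7.
  m_8 = 15*7 - 54 = 51, d_8 = (2976 - 51^2)/15 = 375/15 = 25, a_8 = floor((54 + 51)/25) = 4.
  m_9 = 25*4 - 51 = 49, d_9 = (2976 - 49^2)/25 = 575/25 = 23, a_9 = floor((54 + 49)/23) = 4.
  m_10 = 23*4 - 49 = 43, d_10 = (2976 - 43^2)/23 = 1127/23 = 49, a_10 = floor((54 + 43)/49) = 1.
  m_11 = 49*1 - 43 = 6, d_11 = (2976 - 6^2)/49 = 2940/49 = 60, a_11 = floor((54 + 6)/60) = 1.
  m_12 = 60*1 - 6 = 54, d_12 = (2976 - 54^2)/60 = 60/60 = 1, a_12 = floor((54 + 54)/1) = 108.
  m_13 = 1*108 - 54 = 54, d_13 = (2976 - 54^2)/1 = 60/1 = 60: (m_13, d_13) = (m_1, d_1) = (54, 60), so from here the quotients repeat a_1, ..., a_12; the period length is 12.
Hence the expansion of sqrt(2976) is a_0 = 54 followed by the repeating block 1, 1, 4, 4, 7, 27, 7, 4, 4, 1, 1, 108 (period 12).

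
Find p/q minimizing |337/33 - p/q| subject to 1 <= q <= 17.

Expand x = 337/33 as a continued fraction with the Euclidean algorithm:
  337 = 10*33 + 7, so a_0 = 10.
  33 = 4*7 + 5, so a_1 = 4.
  7 = 1*5 + 2, so a_2 = 1.
  5 = 2*2 + 1, so a_3 = 2.
  2 = 2*1 + 0, so a_4 = 2.
so x = [10; 4, 1, 2, 2].
Convergents (p_i = a_i*p_{i-1} + p_{i-2}, q_i = a_i*q_{i-1} + q_{i-2} with p_{-2}=0, p_{-1}=1, q_{-2}=1, q_{-1}=0), until the denominator exceeds 17:
  i=0: a_0=10, p_0 = 10*1 + 0 = 10, q_0 = 10*0 + 1 = 1.
  i=1: a_1=4, p_1 = 4*10 + 1 = 41, q_1 = 4*1 + 0 = 4.
  i=2: a_2=1, p_2 = 1*41 + 10 = 51, q_2 = 1*4 + 1 = 5.
  i=3: a_3=2, p_3 = 2*51 + 41 = 143, q_3 = 2*5 + 4 = 14.
  i=4: a_4=2, p_4 = 2*143 + 51 = 337, q_4 = 2*14 + 5 = 33.
q_4 = 33 > 17, so the last convergent with denominator <= 17 is p_3/q_3 = 143/14.
The closest fraction with denominator <= 17 is either p_3/q_3 or the intermediate fraction (k*p_3 + p_2)/(k*q_3 + q_2) with the largest k >= 1 whose denominator stays <= 17; these approach x as k grows, and every other convergent or intermediate fraction in range is farther away.
Largest k: floor((17 - q_2)/q_3) = floor((17 - 5)/14) = 0.
Since k = 0, no intermediate fraction beyond p_3/q_3 has denominator <= 17, so the convergent 143/14 is the closest (its error is |337*14 - 143*33|/(33*14) = 1/462).

143/14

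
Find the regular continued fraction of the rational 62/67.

Run the Euclidean algorithm on 62 and 67; the successive quotients are the partial quotients a_0, a_1, ... (each step inverts the fractional part left over by the previous one):
  62 = 0*67 + 62, so a_0 = 0.
  67 = 1*62 + 5, so a_1 = 1.
  62 = 12*5 + 2, so a_2 = 12.
  5 = 2*2 + 1, so a_3 = 2.
  2 = 2*1 + 0, so a_4 = 2.
The remainder reaches 0 after 5 divisions, so the expansion has 5 partial quotients, read off in order.

[0; 1, 12, 2, 2]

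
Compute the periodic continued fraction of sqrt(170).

Write x_i = (sqrt(170) + m_i)/d_i with (m_0, d_0) = (0, 1). a_0 = floor(sqrt(170)) = 13, since 13^2 = 169 <= 170 < 196 = 14^2.
Iterate m_{i+1} = d_i*a_i - m_i, d_{i+1} = (170 - m_{i+1}^2)/d_i, a_{i+1} = floor((a_0 + m_{i+1})/d_{i+1}):
  m_1 = 1*13 - 0 = 13, d_1 = (170 - 13^2)/1 = 1/1 = 1, a_1 = floor((13 + 13)/1) = 26.
  m_2 = 1*26 - 13 = 13, d_2 = (170 - 13^2)/1 = 1/1 = 1: (m_2, d_2) = (m_1, d_1) = (13, 1), so from here the quotient a_1 repeats; the period length is 1.
Hence the expansion of sqrt(170) is a_0 = 13 followed by the repeating block 26 (period 1).

[13; (26)]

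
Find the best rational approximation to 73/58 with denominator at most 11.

Expand x = 73/58 as a continued fraction with the Euclidean algorithm:
  73 = 1*58 + 15, so a_0 = 1.
  58 = 3*15 + 13, so a_1 = 3.
  15 = 1*13 + 2, so a_2 = 1.
  13 = 6*2 + 1, so a_3 = 6.
  2 = 2*1 + 0, so a_4 = 2.
so x = [1; 3, 1, 6, 2].
Convergents (p_i = a_i*p_{i-1} + p_{i-2}, q_i = a_i*q_{i-1} + q_{i-2} with p_{-2}=0, p_{-1}=1, q_{-2}=1, q_{-1}=0), until the denominator exceeds 11:
  i=0: a_0=1, p_0 = 1*1 + 0 = 1, q_0 = 1*0 + 1 = 1.
  i=1: a_1=3, p_1 = 3*1 + 1 = 4, q_1 = 3*1 + 0 = 3.
  i=2: a_2=1, p_2 = 1*4 + 1 = 5, q_2 = 1*3 + 1 = 4.
  i=3: a_3=6, p_3 = 6*5 + 4 = 34, q_3 = 6*4 + 3 = 27.
q_3 = 27 > 11, so the last convergent with denominator <= 11 is p_2/q_2 = 5/4.
The closest fraction with denominator <= 11 is either p_2/q_2 or the intermediate fraction (k*p_2 + p_1)/(k*q_2 + q_1) with the largest k >= 1 whose denominator stays <= 11; these approach x as k grows, and every other convergent or intermediate fraction in range is farther away.
Largest k: floor((11 - q_1)/q_2) = floor((11 - 3)/4) = 2.
That gives (2*5 + 4)/(2*4 + 3) = 14/11.
Compare the errors: |x - 5/4| = |73*4 - 5*58|/(58*4) = 2/232, and |x - 14/11| = |73*11 - 14*58|/(58*11) = 9/638.
Cross-multiplying, 2*638 = 1276 < 2088 = 9*232, so 2/232 is smaller: the convergent 5/4 is closer to x than 14/11.

5/4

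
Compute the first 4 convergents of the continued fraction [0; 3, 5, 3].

0/1, 1/3, 5/16, 16/51

Using the convergent recurrence p_i = a_i*p_{i-1} + p_{i-2}, q_i = a_i*q_{i-1} + q_{i-2} with p_{-2}=0, p_{-1}=1, q_{-2}=1, q_{-1}=0:
  i=0: a_0=0, p_0 = 0*1 + 0 = 0, q_0 = 0*0 + 1 = 1.
  i=1: a_1=3, p_1 = 3*0 + 1 = 1, q_1 = 3*1 + 0 = 3.
  i=2: a_2=5, p_2 = 5*1 + 0 = 5, q_2 = 5*3 + 1 = 16.
  i=3: a_3=3, p_3 = 3*5 + 1 = 16, q_3 = 3*16 + 3 = 51.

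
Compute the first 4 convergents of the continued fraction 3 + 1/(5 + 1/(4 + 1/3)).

3/1, 16/5, 67/21, 217/68

Using the convergent recurrence p_i = a_i*p_{i-1} + p_{i-2}, q_i = a_i*q_{i-1} + q_{i-2} with p_{-2}=0, p_{-1}=1, q_{-2}=1, q_{-1}=0:
  i=0: a_0=3, p_0 = 3*1 + 0 = 3, q_0 = 3*0 + 1 = 1.
  i=1: a_1=5, p_1 = 5*3 + 1 = 16, q_1 = 5*1 + 0 = 5.
  i=2: a_2=4, p_2 = 4*16 + 3 = 67, q_2 = 4*5 + 1 = 21.
  i=3: a_3=3, p_3 = 3*67 + 16 = 217, q_3 = 3*21 + 5 = 68.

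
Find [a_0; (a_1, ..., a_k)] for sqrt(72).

[8; (2, 16)]

Write x_i = (sqrt(72) + m_i)/d_i with (m_0, d_0) = (0, 1). a_0 = floor(sqrt(72)) = 8, since 8^2 = 64 <= 72 < 81 = 9^2.
Iterate m_{i+1} = d_i*a_i - m_i, d_{i+1} = (72 - m_{i+1}^2)/d_i, a_{i+1} = floor((a_0 + m_{i+1})/d_{i+1}):
  m_1 = 1*8 - 0 = 8, d_1 = (72 - 8^2)/1 = 8/1 = 8, a_1 = floor((8 + 8)/8) = 2.
  m_2 = 8*2 - 8 = 8, d_2 = (72 - 8^2)/8 = 8/8 = 1, a_2 = floor((8 + 8)/1) = 16.
  m_3 = 1*16 - 8 = 8, d_3 = (72 - 8^2)/1 = 8/1 = 8: (m_3, d_3) = (m_1, d_1) = (8, 8), so from here the quotients repeat a_1, a_2; the period length is 2.
Hence the expansion of sqrt(72) is a_0 = 8 followed by the repeating block 2, 16 (period 2).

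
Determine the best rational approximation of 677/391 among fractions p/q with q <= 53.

71/41

Expand x = 677/391 as a continued fraction with the Euclidean algorithm:
  677 = 1*391 + 286, so a_0 = 1.
  391 = 1*286 + 105, so a_1 = 1.
  286 = 2*105 + 76, so a_2 = 2.
  105 = 1*76 + 29, so a_3 = 1.
  76 = 2*29 + 18, so a_4 = 2.
  29 = 1*18 + 11, so a_5 = 1.
  18 = 1*11 + 7, so a_6 = 1.
  11 = 1*7 + 4, so a_7 = 1.
  7 = 1*4 + 3, so a_8 = 1.
  4 = 1*3 + 1, so a_9 = 1.
  3 = 3*1 + 0, so a_10 = 3.
so x = [1; 1, 2, 1, 2, 1, 1, 1, 1, 1, 3].
Convergents (p_i = a_i*p_{i-1} + p_{i-2}, q_i = a_i*q_{i-1} + q_{i-2} with p_{-2}=0, p_{-1}=1, q_{-2}=1, q_{-1}=0), until the denominator exceeds 53:
  i=0: a_0=1, p_0 = 1*1 + 0 = 1, q_0 = 1*0 + 1 = 1.
  i=1: a_1=1, p_1 = 1*1 + 1 = 2, q_1 = 1*1 + 0 = 1.
  i=2: a_2=2, p_2 = 2*2 + 1 = 5, q_2 = 2*1 + 1 = 3.
  i=3: a_3=1, p_3 = 1*5 + 2 = 7, q_3 = 1*3 + 1 = 4.
  i=4: a_4=2, p_4 = 2*7 + 5 = 19, q_4 = 2*4 + 3 = 11.
  i=5: a_5=1, p_5 = 1*19 + 7 = 26, q_5 = 1*11 + 4 = 15.
  i=6: a_6=1, p_6 = 1*26 + 19 = 45, q_6 = 1*15 + 11 = 26.
  i=7: a_7=1, p_7 = 1*45 + 26 = 71, q_7 = 1*26 + 15 = 41.
  i=8: a_8=1, p_8 = 1*71 + 45 = 116, q_8 = 1*41 + 26 = 67.
q_8 = 67 > 53, so the last convergent with denominator <= 53 is p_7/q_7 = 71/41.
The closest fraction with denominator <= 53 is either p_7/q_7 or the intermediate fraction (k*p_7 + p_6)/(k*q_7 + q_6) with the largest k >= 1 whose denominator stays <= 53; these approach x as k grows, and every other convergent or intermediate fraction in range is farther away.
Largest k: floor((53 - q_6)/q_7) = floor((53 - 26)/41) = 0.
Since k = 0, no intermediate fraction beyond p_7/q_7 has denominator <= 53, so the convergent 71/41 is the closest (its error is |677*41 - 71*391|/(391*41) = 4/16031).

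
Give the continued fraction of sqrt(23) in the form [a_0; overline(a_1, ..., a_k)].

[4; overline(1, 3, 1, 8)]

Write x_i = (sqrt(23) + m_i)/d_i with (m_0, d_0) = (0, 1). a_0 = floor(sqrt(23)) = 4, since 4^2 = 16 <= 23 < 25 = 5^2.
Iterate m_{i+1} = d_i*a_i - m_i, d_{i+1} = (23 - m_{i+1}^2)/d_i, a_{i+1} = floor((a_0 + m_{i+1})/d_{i+1}):
  m_1 = 1*4 - 0 = 4, d_1 = (23 - 4^2)/1 = 7/1 = 7, a_1 = floor((4 + 4)/7) = 1.
  m_2 = 7*1 - 4 = 3, d_2 = (23 - 3^2)/7 = 14/7 = 2, a_2 = floor((4 + 3)/2) = 3.
  m_3 = 2*3 - 3 = 3, d_3 = (23 - 3^2)/2 = 14/2 = 7, a_3 = floor((4 + 3)/7) = 1.
  m_4 = 7*1 - 3 = 4, d_4 = (23 - 4^2)/7 = 7/7 = 1, a_4 = floor((4 + 4)/1) = 8.
  m_5 = 1*8 - 4 = 4, d_5 = (23 - 4^2)/1 = 7/1 = 7: (m_5, d_5) = (m_1, d_1) = (4, 7), so from here the quotients repeat a_1, ..., a_4; the period length is 4.
Hence the expansion of sqrt(23) is a_0 = 4 followed by the repeating block 1, 3, 1, 8 (period 4).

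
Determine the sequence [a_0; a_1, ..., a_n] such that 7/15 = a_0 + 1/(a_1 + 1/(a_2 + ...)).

Run the Euclidean algorithm on 7 and 15; the successive quotients are the partial quotients a_0, a_1, ... (each step inverts the fractional part left over by the previous one):
  7 = 0*15 + 7, so a_0 = 0.
  15 = 2*7 + 1, so a_1 = 2.
  7 = 7*1 + 0, so a_2 = 7.
The remainder reaches 0 after 3 divisions, so the expansion has 3 partial quotients, read off in order.

[0; 2, 7]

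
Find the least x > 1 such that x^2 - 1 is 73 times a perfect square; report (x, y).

First expand sqrt(73) as a continued fraction. With x_i = (sqrt(73) + m_i)/d_i and (m_0, d_0) = (0, 1): a_0 = floor(sqrt(73)) = 8, since 8^2 = 64 <= 73 < 81 = 9^2.
Iterate m_{i+1} = d_i*a_i - m_i, d_{i+1} = (73 - m_{i+1}^2)/d_i, a_{i+1} = floor((a_0 + m_{i+1})/d_{i+1}):
  m_1 = 1*8 - 0 = 8, d_1 = (73 - 8^2)/1 = 9/1 = 9, a_1 = floor((8 + 8)/9) = 1.
  m_2 = 9*1 - 8 = 1, d_2 = (73 - 1^2)/9 = 72/9 = 8, a_2 = floor((8 + 1)/8) = 1.
  m_3 = 8*1 - 1 = 7, d_3 = (73 - 7^2)/8 = 24/8 = 3, a_3 = floor((8 + 7)/3) = 5.
  m_4 = 3*5 - 7 = 8, d_4 = (73 - 8^2)/3 = 9/3 = 3, a_4 = floor((8 + 8)/3) = 5.
  m_5 = 3*5 - 8 = 7, d_5 = (73 - 7^2)/3 = 24/3 = 8, a_5 = floor((8 + 7)/8) = 1.
  m_6 = 8*1 - 7 = 1, d_6 = (73 - 1^2)/8 = 72/8 = 9, a_6 = floor((8 + 1)/9) = 1.
  m_7 = 9*1 - 1 = 8, d_7 = (73 - 8^2)/9 = 9/9 = 1, a_7 = floor((8 + 8)/1) = 16.
  m_8 = 1*16 - 8 = 8, d_8 = (73 - 8^2)/1 = 9/1 = 9: (m_8, d_8) = (m_1, d_1) = (8, 9), so from here the quotients repeat a_1, ..., a_7; the period length is 7.
So sqrt(73) = [8; (1, 1, 5, 5, 1, 1, 16)] with period length k = 7.
k is odd, so (p_{k-1}, q_{k-1}) only solves x^2 - 73y^2 = -1 and the fundamental solution of x^2 - 73y^2 = 1 is (p_{2k-1}, q_{2k-1}) = (p_13, q_13); compute convergents through index 13, running through the period twice.
Convergents (p_i = a_i*p_{i-1} + p_{i-2}, q_i = a_i*q_{i-1} + q_{i-2} with p_{-2}=0, p_{-1}=1, q_{-2}=1, q_{-1}=0):
  i=0: a_0=8, p_0 = 8*1 + 0 = 8, q_0 = 8*0 + 1 = 1.
  i=1: a_1=1, p_1 = 1*8 + 1 = 9, q_1 = 1*1 + 0 = 1.
  i=2: a_2=1, p_2 = 1*9 + 8 = 17, q_2 = 1*1 + 1 = 2.
  i=3: a_3=5, p_3 = 5*17 + 9 = 94, q_3 = 5*2 + 1 = 11.
  i=4: a_4=5, p_4 = 5*94 + 17 = 487, q_4 = 5*11 + 2 = 57.
  i=5: a_5=1, p_5 = 1*487 + 94 = 581, q_5 = 1*57 + 11 = 68.
  i=6: a_6=1, p_6 = 1*581 + 487 = 1068, q_6 = 1*68 + 57 = 125.
  i=7: a_7=16, p_7 = 16*1068 + 581 = 17669, q_7 = 16*125 + 68 = 2068.
  i=8: a_8=1, p_8 = 1*17669 + 1068 = 18737, q_8 = 1*2068 + 125 = 2193.
  i=9: a_9=1, p_9 = 1*18737 + 17669 = 36406, q_9 = 1*2193 + 2068 = 4261.
  i=10: a_10=5, p_10 = 5*36406 + 18737 = 200767, q_10 = 5*4261 + 2193 = 23498.
  i=11: a_11=5, p_11 = 5*200767 + 36406 = 1040241, q_11 = 5*23498 + 4261 = 121751.
  i=12: a_12=1, p_12 = 1*1040241 + 200767 = 1241008, q_12 = 1*121751 + 23498 = 145249.
  i=13: a_13=1, p_13 = 1*1241008 + 1040241 = 2281249, q_13 = 1*145249 + 121751 = 267000.
Indeed p_6^2 - 73*q_6^2 = 1140624 - 1140625 = -1, not +1.
Check: 2281249^2 - 73*267000^2 = 5204097000001 - 5204097000000 = 1, so (x, y) = (2281249, 267000) solves the equation, and by the theorem it is the least positive solution.

(x, y) = (2281249, 267000)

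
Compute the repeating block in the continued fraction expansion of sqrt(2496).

[49; (1, 23, 1, 98)]

Write x_i = (sqrt(2496) + m_i)/d_i with (m_0, d_0) = (0, 1). a_0 = floor(sqrt(2496)) = 49, since 49^2 = 2401 <= 2496 < 2500 = 50^2.
Iterate m_{i+1} = d_i*a_i - m_i, d_{i+1} = (2496 - m_{i+1}^2)/d_i, a_{i+1} = floor((a_0 + m_{i+1})/d_{i+1}):
  m_1 = 1*49 - 0 = 49, d_1 = (2496 - 49^2)/1 = 95/1 = 95, a_1 = floor((49 + 49)/95) = 1.
  m_2 = 95*1 - 49 = 46, d_2 = (2496 - 46^2)/95 = 380/95 = 4, a_2 = floor((49 + 46)/4) = 23.
  m_3 = 4*23 - 46 = 46, d_3 = (2496 - 46^2)/4 = 380/4 = 95, a_3 = floor((49 + 46)/95) = 1.
  m_4 = 95*1 - 46 = 49, d_4 = (2496 - 49^2)/95 = 95/95 = 1, a_4 = floor((49 + 49)/1) = 98.
  m_5 = 1*98 - 49 = 49, d_5 = (2496 - 49^2)/1 = 95/1 = 95: (m_5, d_5) = (m_1, d_1) = (49, 95), so from here the quotients repeat a_1, ..., a_4; the period length is 4.
Hence the expansion of sqrt(2496) is a_0 = 49 followed by the repeating block 1, 23, 1, 98 (period 4).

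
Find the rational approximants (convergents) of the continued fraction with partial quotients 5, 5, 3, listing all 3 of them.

Using the convergent recurrence p_i = a_i*p_{i-1} + p_{i-2}, q_i = a_i*q_{i-1} + q_{i-2} with p_{-2}=0, p_{-1}=1, q_{-2}=1, q_{-1}=0:
  i=0: a_0=5, p_0 = 5*1 + 0 = 5, q_0 = 5*0 + 1 = 1.
  i=1: a_1=5, p_1 = 5*5 + 1 = 26, q_1 = 5*1 + 0 = 5.
  i=2: a_2=3, p_2 = 3*26 + 5 = 83, q_2 = 3*5 + 1 = 16.

5/1, 26/5, 83/16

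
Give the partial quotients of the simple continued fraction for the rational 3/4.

[0; 1, 3]

Run the Euclidean algorithm on 3 and 4; the successive quotients are the partial quotients a_0, a_1, ... (each step inverts the fractional part left over by the previous one):
  3 = 0*4 + 3, so a_0 = 0.
  4 = 1*3 + 1, so a_1 = 1.
  3 = 3*1 + 0, so a_2 = 3.
The remainder reaches 0 after 3 divisions, so the expansion has 3 partial quotients, read off in order.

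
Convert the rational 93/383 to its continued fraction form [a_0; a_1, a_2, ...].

[0; 4, 8, 2, 5]

Run the Euclidean algorithm on 93 and 383; the successive quotients are the partial quotients a_0, a_1, ... (each step inverts the fractional part left over by the previous one):
  93 = 0*383 + 93, so a_0 = 0.
  383 = 4*93 + 11, so a_1 = 4.
  93 = 8*11 + 5, so a_2 = 8.
  11 = 2*5 + 1, so a_3 = 2.
  5 = 5*1 + 0, so a_4 = 5.
The remainder reaches 0 after 5 divisions, so the expansion has 5 partial quotients, read off in order.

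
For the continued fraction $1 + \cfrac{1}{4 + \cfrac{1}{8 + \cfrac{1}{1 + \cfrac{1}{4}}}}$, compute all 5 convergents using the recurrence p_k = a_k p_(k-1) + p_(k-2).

1/1, 5/4, 41/33, 46/37, 225/181

Using the convergent recurrence p_i = a_i*p_{i-1} + p_{i-2}, q_i = a_i*q_{i-1} + q_{i-2} with p_{-2}=0, p_{-1}=1, q_{-2}=1, q_{-1}=0:
  i=0: a_0=1, p_0 = 1*1 + 0 = 1, q_0 = 1*0 + 1 = 1.
  i=1: a_1=4, p_1 = 4*1 + 1 = 5, q_1 = 4*1 + 0 = 4.
  i=2: a_2=8, p_2 = 8*5 + 1 = 41, q_2 = 8*4 + 1 = 33.
  i=3: a_3=1, p_3 = 1*41 + 5 = 46, q_3 = 1*33 + 4 = 37.
  i=4: a_4=4, p_4 = 4*46 + 41 = 225, q_4 = 4*37 + 33 = 181.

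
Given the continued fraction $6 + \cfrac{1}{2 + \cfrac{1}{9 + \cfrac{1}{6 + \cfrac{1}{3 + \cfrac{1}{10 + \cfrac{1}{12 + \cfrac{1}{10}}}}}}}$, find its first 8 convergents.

Using the convergent recurrence p_i = a_i*p_{i-1} + p_{i-2}, q_i = a_i*q_{i-1} + q_{i-2} with p_{-2}=0, p_{-1}=1, q_{-2}=1, q_{-1}=0:
  i=0: a_0=6, p_0 = 6*1 + 0 = 6, q_0 = 6*0 + 1 = 1.
  i=1: a_1=2, p_1 = 2*6 + 1 = 13, q_1 = 2*1 + 0 = 2.
  i=2: a_2=9, p_2 = 9*13 + 6 = 123, q_2 = 9*2 + 1 = 19.
  i=3: a_3=6, p_3 = 6*123 + 13 = 751, q_3 = 6*19 + 2 = 116.
  i=4: a_4=3, p_4 = 3*751 + 123 = 2376, q_4 = 3*116 + 19 = 367.
  i=5: a_5=10, p_5 = 10*2376 + 751 = 24511, q_5 = 10*367 + 116 = 3786.
  i=6: a_6=12, p_6 = 12*24511 + 2376 = 296508, q_6 = 12*3786 + 367 = 45799.
  i=7: a_7=10, p_7 = 10*296508 + 24511 = 2989591, q_7 = 10*45799 + 3786 = 461776.

6/1, 13/2, 123/19, 751/116, 2376/367, 24511/3786, 296508/45799, 2989591/461776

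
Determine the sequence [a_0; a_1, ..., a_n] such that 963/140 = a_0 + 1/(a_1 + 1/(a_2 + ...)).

[6; 1, 7, 4, 4]

Run the Euclidean algorithm on 963 and 140; the successive quotients are the partial quotients a_0, a_1, ... (each step inverts the fractional part left over by the previous one):
  963 = 6*140 + 123, so a_0 = 6.
  140 = 1*123 + 17, so a_1 = 1.
  123 = 7*17 + 4, so a_2 = 7.
  17 = 4*4 + 1, so a_3 = 4.
  4 = 4*1 + 0, so a_4 = 4.
The remainder reaches 0 after 5 divisions, so the expansion has 5 partial quotients, read off in order.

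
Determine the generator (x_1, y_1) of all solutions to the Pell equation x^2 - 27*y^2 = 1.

First expand sqrt(27) as a continued fraction. With x_i = (sqrt(27) + m_i)/d_i and (m_0, d_0) = (0, 1): a_0 = floor(sqrt(27)) = 5, since 5^2 = 25 <= 27 < 36 = 6^2.
Iterate m_{i+1} = d_i*a_i - m_i, d_{i+1} = (27 - m_{i+1}^2)/d_i, a_{i+1} = floor((a_0 + m_{i+1})/d_{i+1}):
  m_1 = 1*5 - 0 = 5, d_1 = (27 - 5^2)/1 = 2/1 = 2, a_1 = floor((5 + 5)/2) = 5.
  m_2 = 2*5 - 5 = 5, d_2 = (27 - 5^2)/2 = 2/2 = 1, a_2 = floor((5 + 5)/1) = 10.
  m_3 = 1*10 - 5 = 5, d_3 = (27 - 5^2)/1 = 2/1 = 2: (m_3, d_3) = (m_1, d_1) = (5, 2), so from here the quotients repeat a_1, a_2; the period length is 2.
So sqrt(27) = [5; (5, 10)] with period length k = 2.
k is even, so the fundamental solution of x^2 - 27y^2 = 1 is (p_{k-1}, q_{k-1}) = (p_1, q_1); compute convergents through index 1.
Convergents (p_i = a_i*p_{i-1} + p_{i-2}, q_i = a_i*q_{i-1} + q_{i-2} with p_{-2}=0, p_{-1}=1, q_{-2}=1, q_{-1}=0):
  i=0: a_0=5, p_0 = 5*1 + 0 = 5, q_0 = 5*0 + 1 = 1.
  i=1: a_1=5, p_1 = 5*5 + 1 = 26, q_1 = 5*1 + 0 = 5.
Check: 26^2 - 27*5^2 = 676 - 675 = 1, so (x, y) = (26, 5) solves the equation, and by the theorem it is the least positive solution.

(x, y) = (26, 5)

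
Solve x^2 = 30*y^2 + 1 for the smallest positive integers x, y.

First expand sqrt(30) as a continued fraction. With x_i = (sqrt(30) + m_i)/d_i and (m_0, d_0) = (0, 1): a_0 = floor(sqrt(30)) = 5, since 5^2 = 25 <= 30 < 36 = 6^2.
Iterate m_{i+1} = d_i*a_i - m_i, d_{i+1} = (30 - m_{i+1}^2)/d_i, a_{i+1} = floor((a_0 + m_{i+1})/d_{i+1}):
  m_1 = 1*5 - 0 = 5, d_1 = (30 - 5^2)/1 = 5/1 = 5, a_1 = floor((5 + 5)/5) = 2.
  m_2 = 5*2 - 5 = 5, d_2 = (30 - 5^2)/5 = 5/5 = 1, a_2 = floor((5 + 5)/1) = 10.
  m_3 = 1*10 - 5 = 5, d_3 = (30 - 5^2)/1 = 5/1 = 5: (m_3, d_3) = (m_1, d_1) = (5, 5), so from here the quotients repeat a_1, a_2; the period length is 2.
So sqrt(30) = [5; (2, 10)] with period length k = 2.
k is even, so the fundamental solution of x^2 - 30y^2 = 1 is (p_{k-1}, q_{k-1}) = (p_1, q_1); compute convergents through index 1.
Convergents (p_i = a_i*p_{i-1} + p_{i-2}, q_i = a_i*q_{i-1} + q_{i-2} with p_{-2}=0, p_{-1}=1, q_{-2}=1, q_{-1}=0):
  i=0: a_0=5, p_0 = 5*1 + 0 = 5, q_0 = 5*0 + 1 = 1.
  i=1: a_1=2, p_1 = 2*5 + 1 = 11, q_1 = 2*1 + 0 = 2.
Check: 11^2 - 30*2^2 = 121 - 120 = 1, so (x, y) = (11, 2) solves the equation, and by the theorem it is the least positive solution.

(x, y) = (11, 2)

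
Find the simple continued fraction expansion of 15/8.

Run the Euclidean algorithm on 15 and 8; the successive quotients are the partial quotients a_0, a_1, ... (each step inverts the fractional part left over by the previous one):
  15 = 1*8 + 7, so a_0 = 1.
  8 = 1*7 + 1, so a_1 = 1.
  7 = 7*1 + 0, so a_2 = 7.
The remainder reaches 0 after 3 divisions, so the expansion has 3 partial quotients, read off in order.

[1; 1, 7]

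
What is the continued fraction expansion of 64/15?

Run the Euclidean algorithm on 64 and 15; the successive quotients are the partial quotients a_0, a_1, ... (each step inverts the fractional part left over by the previous one):
  64 = 4*15 + 4, so a_0 = 4.
  15 = 3*4 + 3, so a_1 = 3.
  4 = 1*3 + 1, so a_2 = 1.
  3 = 3*1 + 0, so a_3 = 3.
The remainder reaches 0 after 4 divisions, so the expansion has 4 partial quotients, read off in order.

[4; 3, 1, 3]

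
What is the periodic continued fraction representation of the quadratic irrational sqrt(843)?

Write x_i = (sqrt(843) + m_i)/d_i with (m_0, d_0) = (0, 1). a_0 = floor(sqrt(843)) = 29, since 29^2 = 841 <= 843 < 900 = 30^2.
Iterate m_{i+1} = d_i*a_i - m_i, d_{i+1} = (843 - m_{i+1}^2)/d_i, a_{i+1} = floor((a_0 + m_{i+1})/d_{i+1}):
  m_1 = 1*29 - 0 = 29, d_1 = (843 - 29^2)/1 = 2/1 = 2, a_1 = floor((29 + 29)/2) = 29.
  m_2 = 2*29 - 29 = 29, d_2 = (843 - 29^2)/2 = 2/2 = 1, a_2 = floor((29 + 29)/1) = 58.
  m_3 = 1*58 - 29 = 29, d_3 = (843 - 29^2)/1 = 2/1 = 2: (m_3, d_3) = (m_1, d_1) = (29, 2), so from here the quotients repeat a_1, a_2; the period length is 2.
Hence the expansion of sqrt(843) is a_0 = 29 followed by the repeating block 29, 58 (period 2).

[29; (29, 58)]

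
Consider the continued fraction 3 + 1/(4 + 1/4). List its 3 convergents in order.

Using the convergent recurrence p_i = a_i*p_{i-1} + p_{i-2}, q_i = a_i*q_{i-1} + q_{i-2} with p_{-2}=0, p_{-1}=1, q_{-2}=1, q_{-1}=0:
  i=0: a_0=3, p_0 = 3*1 + 0 = 3, q_0 = 3*0 + 1 = 1.
  i=1: a_1=4, p_1 = 4*3 + 1 = 13, q_1 = 4*1 + 0 = 4.
  i=2: a_2=4, p_2 = 4*13 + 3 = 55, q_2 = 4*4 + 1 = 17.

3/1, 13/4, 55/17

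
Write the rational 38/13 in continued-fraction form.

[2; 1, 12]

Run the Euclidean algorithm on 38 and 13; the successive quotients are the partial quotients a_0, a_1, ... (each step inverts the fractional part left over by the previous one):
  38 = 2*13 + 12, so a_0 = 2.
  13 = 1*12 + 1, so a_1 = 1.
  12 = 12*1 + 0, so a_2 = 12.
The remainder reaches 0 after 3 divisions, so the expansion has 3 partial quotients, read off in order.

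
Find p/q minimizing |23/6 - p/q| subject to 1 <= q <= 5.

Expand x = 23/6 as a continued fraction with the Euclidean algorithm:
  23 = 3*6 + 5, so a_0 = 3.
  6 = 1*5 + 1, so a_1 = 1.
  5 = 5*1 + 0, so a_2 = 5.
so x = [3; 1, 5].
Convergents (p_i = a_i*p_{i-1} + p_{i-2}, q_i = a_i*q_{i-1} + q_{i-2} with p_{-2}=0, p_{-1}=1, q_{-2}=1, q_{-1}=0), until the denominator exceeds 5:
  i=0: a_0=3, p_0 = 3*1 + 0 = 3, q_0 = 3*0 + 1 = 1.
  i=1: a_1=1, p_1 = 1*3 + 1 = 4, q_1 = 1*1 + 0 = 1.
  i=2: a_2=5, p_2 = 5*4 + 3 = 23, q_2 = 5*1 + 1 = 6.
q_2 = 6 > 5, so the last convergent with denominator <= 5 is p_1/q_1 = 4/1.
The closest fraction with denominator <= 5 is either p_1/q_1 or the intermediate fraction (k*p_1 + p_0)/(k*q_1 + q_0) with the largest k >= 1 whose denominator stays <= 5; these approach x as k grows, and every other convergent or intermediate fraction in range is farther away.
Largest k: floor((5 - q_0)/q_1) = floor((5 - 1)/1) = 4.
That gives (4*4 + 3)/(4*1 + 1) = 19/5.
Compare the errors: |x - 4/1| = |23*1 - 4*6|/(6*1) = 1/6, and |x - 19/5| = |23*5 - 19*6|/(6*5) = 1/30.
Cross-multiplying, 1*6 = 6 < 30 = 1*30, so 1/30 is smaller: the intermediate fraction 19/5 is closer to x than 4/1.

19/5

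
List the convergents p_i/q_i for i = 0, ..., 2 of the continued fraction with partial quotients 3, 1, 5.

3/1, 4/1, 23/6

Using the convergent recurrence p_i = a_i*p_{i-1} + p_{i-2}, q_i = a_i*q_{i-1} + q_{i-2} with p_{-2}=0, p_{-1}=1, q_{-2}=1, q_{-1}=0:
  i=0: a_0=3, p_0 = 3*1 + 0 = 3, q_0 = 3*0 + 1 = 1.
  i=1: a_1=1, p_1 = 1*3 + 1 = 4, q_1 = 1*1 + 0 = 1.
  i=2: a_2=5, p_2 = 5*4 + 3 = 23, q_2 = 5*1 + 1 = 6.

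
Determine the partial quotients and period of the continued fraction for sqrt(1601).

Write x_i = (sqrt(1601) + m_i)/d_i with (m_0, d_0) = (0, 1). a_0 = floor(sqrt(1601)) = 40, since 40^2 = 1600 <= 1601 < 1681 = 41^2.
Iterate m_{i+1} = d_i*a_i - m_i, d_{i+1} = (1601 - m_{i+1}^2)/d_i, a_{i+1} = floor((a_0 + m_{i+1})/d_{i+1}):
  m_1 = 1*40 - 0 = 40, d_1 = (1601 - 40^2)/1 = 1/1 = 1, a_1 = floor((40 + 40)/1) = 80.
  m_2 = 1*80 - 40 = 40, d_2 = (1601 - 40^2)/1 = 1/1 = 1: (m_2, d_2) = (m_1, d_1) = (40, 1), so from here the quotient a_1 repeats; the period length is 1.
Hence the expansion of sqrt(1601) is a_0 = 40 followed by the repeating block 80 (period 1).

[40; (80)]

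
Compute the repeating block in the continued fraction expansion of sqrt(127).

[11; (3, 1, 2, 2, 7, 11, 7, 2, 2, 1, 3, 22)]

Write x_i = (sqrt(127) + m_i)/d_i with (m_0, d_0) = (0, 1). a_0 = floor(sqrt(127)) = 11, since 11^2 = 121 <= 127 < 144 = 12^2.
Iterate m_{i+1} = d_i*a_i - m_i, d_{i+1} = (127 - m_{i+1}^2)/d_i, a_{i+1} = floor((a_0 + m_{i+1})/d_{i+1}):
  m_1 = 1*11 - 0 = 11, d_1 = (127 - 11^2)/1 = 6/1 = 6, a_1 = floor((11 + 11)/6) = 3.
  m_2 = 6*3 - 11 = 7, d_2 = (127 - 7^2)/6 = 78/6 = 13, a_2 = floor((11 + 7)/13) = 1.
  m_3 = 13*1 - 7 = 6, d_3 = (127 - 6^2)/13 = 91/13 = 7, a_3 = floor((11 + 6)/7) = 2.
  m_4 = 7*2 - 6 = 8, d_4 = (127 - 8^2)/7 = 63/7 = 9, a_4 = floor((11 + 8)/9) = 2.
  m_5 = 9*2 - 8 = 10, d_5 = (127 - 10^2)/9 = 27/9 = 3, a_5 = floor((11 + 10)/3) = 7.
  m_6 = 3*7 - 10 = 11, d_6 = (127 - 11^2)/3 = 6/3 = 2, a_6 = floor((11 + 11)/2) = 11.
  m_7 = 2*11 - 11 = 11, d_7 = (127 - 11^2)/2 = 6/2 = 3, a_7 = floor((11 + 11)/3) = 7.
  m_8 = 3*7 - 11 = 10, d_8 = (127 - 10^2)/3 = 27/3 = 9, a_8 = floor((11 + 10)/9) = 2.
  m_9 = 9*2 - 10 = 8, d_9 = (127 - 8^2)/9 = 63/9 = 7, a_9 = floor((11 + 8)/7) = 2.
  m_10 = 7*2 - 8 = 6, d_10 = (127 - 6^2)/7 = 91/7 = 13, a_10 = floor((11 + 6)/13) = 1.
  m_11 = 13*1 - 6 = 7, d_11 = (127 - 7^2)/13 = 78/13 = 6, a_11 = floor((11 + 7)/6) = 3.
  m_12 = 6*3 - 7 = 11, d_12 = (127 - 11^2)/6 = 6/6 = 1, a_12 = floor((11 + 11)/1) = 22.
  m_13 = 1*22 - 11 = 11, d_13 = (127 - 11^2)/1 = 6/1 = 6: (m_13, d_13) = (m_1, d_1) = (11, 6), so from here the quotients repeat a_1, ..., a_12; the period length is 12.
Hence the expansion of sqrt(127) is a_0 = 11 followed by the repeating block 3, 1, 2, 2, 7, 11, 7, 2, 2, 1, 3, 22 (period 12).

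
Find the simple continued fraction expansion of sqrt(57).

[7; (1, 1, 4, 1, 1, 14)]

Write x_i = (sqrt(57) + m_i)/d_i with (m_0, d_0) = (0, 1). a_0 = floor(sqrt(57)) = 7, since 7^2 = 49 <= 57 < 64 = 8^2.
Iterate m_{i+1} = d_i*a_i - m_i, d_{i+1} = (57 - m_{i+1}^2)/d_i, a_{i+1} = floor((a_0 + m_{i+1})/d_{i+1}):
  m_1 = 1*7 - 0 = 7, d_1 = (57 - 7^2)/1 = 8/1 = 8, a_1 = floor((7 + 7)/8) = 1.
  m_2 = 8*1 - 7 = 1, d_2 = (57 - 1^2)/8 = 56/8 = 7, a_2 = floor((7 + 1)/7) = 1.
  m_3 = 7*1 - 1 = 6, d_3 = (57 - 6^2)/7 = 21/7 = 3, a_3 = floor((7 + 6)/3) = 4.
  m_4 = 3*4 - 6 = 6, d_4 = (57 - 6^2)/3 = 21/3 = 7, a_4 = floor((7 + 6)/7) = 1.
  m_5 = 7*1 - 6 = 1, d_5 = (57 - 1^2)/7 = 56/7 = 8, a_5 = floor((7 + 1)/8) = 1.
  m_6 = 8*1 - 1 = 7, d_6 = (57 - 7^2)/8 = 8/8 = 1, a_6 = floor((7 + 7)/1) = 14.
  m_7 = 1*14 - 7 = 7, d_7 = (57 - 7^2)/1 = 8/1 = 8: (m_7, d_7) = (m_1, d_1) = (7, 8), so from here the quotients repeat a_1, ..., a_6; the period length is 6.
Hence the expansion of sqrt(57) is a_0 = 7 followed by the repeating block 1, 1, 4, 1, 1, 14 (period 6).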